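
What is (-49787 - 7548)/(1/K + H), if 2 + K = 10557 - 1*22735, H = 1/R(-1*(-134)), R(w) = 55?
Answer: -307269732/97 ≈ -3.1677e+6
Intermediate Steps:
H = 1/55 ≈ 0.018182
K = -12180 (K = -2 + (10557 - 1*22735) = -2 + (10557 - 22735) = -2 - 12178 = -12180)
(-49787 - 7548)/(1/K + H) = (-49787 - 7548)/(1/(-12180) + 1/55) = -57335/(-1/12180 + 1/55) = -57335/485/26796 = -57335*26796/485 = -307269732/97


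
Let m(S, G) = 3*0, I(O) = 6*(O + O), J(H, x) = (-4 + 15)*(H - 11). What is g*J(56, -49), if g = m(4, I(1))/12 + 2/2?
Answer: 495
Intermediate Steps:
J(H, x) = -121 + 11*H (J(H, x) = 11*(-11 + H) = -121 + 11*H)
I(O) = 12*O (I(O) = 6*(2*O) = 12*O)
m(S, G) = 0
g = 1 (g = 0/12 + 2/2 = 0*(1/12) + 2*(½) = 0 + 1 = 1)
g*J(56, -49) = 1*(-121 + 11*56) = 1*(-121 + 616) = 1*495 = 495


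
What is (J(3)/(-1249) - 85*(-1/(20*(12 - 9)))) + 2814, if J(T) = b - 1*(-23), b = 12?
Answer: 42197045/14988 ≈ 2815.4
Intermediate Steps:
J(T) = 35 (J(T) = 12 - 1*(-23) = 12 + 23 = 35)
(J(3)/(-1249) - 85*(-1/(20*(12 - 9)))) + 2814 = (35/(-1249) - 85*(-1/(20*(12 - 9)))) + 2814 = (35*(-1/1249) - 85/(3*(-20))) + 2814 = (-35/1249 - 85/(-60)) + 2814 = (-35/1249 - 85*(-1/60)) + 2814 = (-35/1249 + 17/12) + 2814 = 20813/14988 + 2814 = 42197045/14988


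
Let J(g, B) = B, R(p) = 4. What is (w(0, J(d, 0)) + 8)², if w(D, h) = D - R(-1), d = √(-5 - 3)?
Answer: 16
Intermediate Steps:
d = 2*I*√2 (d = √(-8) = 2*I*√2 ≈ 2.8284*I)
w(D, h) = -4 + D (w(D, h) = D - 1*4 = D - 4 = -4 + D)
(w(0, J(d, 0)) + 8)² = ((-4 + 0) + 8)² = (-4 + 8)² = 4² = 16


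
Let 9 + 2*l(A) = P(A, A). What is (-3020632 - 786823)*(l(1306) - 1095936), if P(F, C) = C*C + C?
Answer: 1846383420245/2 ≈ 9.2319e+11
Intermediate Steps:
P(F, C) = C + C² (P(F, C) = C² + C = C + C²)
l(A) = -9/2 + A*(1 + A)/2 (l(A) = -9/2 + (A*(1 + A))/2 = -9/2 + A*(1 + A)/2)
(-3020632 - 786823)*(l(1306) - 1095936) = (-3020632 - 786823)*((-9/2 + (½)*1306*(1 + 1306)) - 1095936) = -3807455*((-9/2 + (½)*1306*1307) - 1095936) = -3807455*((-9/2 + 853471) - 1095936) = -3807455*(1706933/2 - 1095936) = -3807455*(-484939/2) = 1846383420245/2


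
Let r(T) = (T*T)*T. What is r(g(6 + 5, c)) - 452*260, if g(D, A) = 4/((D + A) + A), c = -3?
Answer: -14689936/125 ≈ -1.1752e+5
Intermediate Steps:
g(D, A) = 4/(D + 2*A) (g(D, A) = 4/((A + D) + A) = 4/(D + 2*A))
r(T) = T³ (r(T) = T²*T = T³)
r(g(6 + 5, c)) - 452*260 = (4/((6 + 5) + 2*(-3)))³ - 452*260 = (4/(11 - 6))³ - 117520 = (4/5)³ - 117520 = (4*(⅕))³ - 117520 = (⅘)³ - 117520 = 64/125 - 117520 = -14689936/125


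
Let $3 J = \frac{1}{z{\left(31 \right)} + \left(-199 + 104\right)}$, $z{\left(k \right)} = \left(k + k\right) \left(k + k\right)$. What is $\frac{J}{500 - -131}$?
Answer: $\frac{1}{7096857} \approx 1.4091 \cdot 10^{-7}$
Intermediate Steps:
$z{\left(k \right)} = 4 k^{2}$ ($z{\left(k \right)} = 2 k 2 k = 4 k^{2}$)
$J = \frac{1}{11247}$ ($J = \frac{1}{3 \left(4 \cdot 31^{2} + \left(-199 + 104\right)\right)} = \frac{1}{3 \left(4 \cdot 961 - 95\right)} = \frac{1}{3 \left(3844 - 95\right)} = \frac{1}{3 \cdot 3749} = \frac{1}{3} \cdot \frac{1}{3749} = \frac{1}{11247} \approx 8.8913 \cdot 10^{-5}$)
$\frac{J}{500 - -131} = \frac{1}{11247 \left(500 - -131\right)} = \frac{1}{11247 \left(500 + 131\right)} = \frac{1}{11247 \cdot 631} = \frac{1}{11247} \cdot \frac{1}{631} = \frac{1}{7096857}$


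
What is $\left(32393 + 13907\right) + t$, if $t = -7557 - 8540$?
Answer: $30203$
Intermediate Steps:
$t = -16097$
$\left(32393 + 13907\right) + t = \left(32393 + 13907\right) - 16097 = 46300 - 16097 = 30203$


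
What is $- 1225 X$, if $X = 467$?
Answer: $-572075$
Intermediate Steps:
$- 1225 X = \left(-1225\right) 467 = -572075$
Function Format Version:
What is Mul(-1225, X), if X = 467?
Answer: -572075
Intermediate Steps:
Mul(-1225, X) = Mul(-1225, 467) = -572075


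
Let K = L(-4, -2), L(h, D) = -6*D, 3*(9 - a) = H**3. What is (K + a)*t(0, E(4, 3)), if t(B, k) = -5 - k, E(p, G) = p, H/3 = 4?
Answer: 4995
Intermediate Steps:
H = 12 (H = 3*4 = 12)
a = -567 (a = 9 - 1/3*12**3 = 9 - 1/3*1728 = 9 - 576 = -567)
K = 12 (K = -6*(-2) = 12)
(K + a)*t(0, E(4, 3)) = (12 - 567)*(-5 - 1*4) = -555*(-5 - 4) = -555*(-9) = 4995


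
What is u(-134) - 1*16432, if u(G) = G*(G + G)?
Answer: 19480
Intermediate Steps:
u(G) = 2*G² (u(G) = G*(2*G) = 2*G²)
u(-134) - 1*16432 = 2*(-134)² - 1*16432 = 2*17956 - 16432 = 35912 - 16432 = 19480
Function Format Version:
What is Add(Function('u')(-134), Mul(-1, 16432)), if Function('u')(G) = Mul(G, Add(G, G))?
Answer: 19480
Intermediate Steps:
Function('u')(G) = Mul(2, Pow(G, 2)) (Function('u')(G) = Mul(G, Mul(2, G)) = Mul(2, Pow(G, 2)))
Add(Function('u')(-134), Mul(-1, 16432)) = Add(Mul(2, Pow(-134, 2)), Mul(-1, 16432)) = Add(Mul(2, 17956), -16432) = Add(35912, -16432) = 19480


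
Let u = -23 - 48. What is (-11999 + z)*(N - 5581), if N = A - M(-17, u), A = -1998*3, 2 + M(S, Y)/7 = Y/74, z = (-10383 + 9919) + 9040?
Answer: 2926723191/74 ≈ 3.9550e+7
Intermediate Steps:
u = -71
z = 8576 (z = -464 + 9040 = 8576)
M(S, Y) = -14 + 7*Y/74 (M(S, Y) = -14 + 7*(Y/74) = -14 + 7*Y/74)
A = -5994
N = -442023/74 (N = -5994 - (-14 + (7/74)*(-71)) = -5994 - (-14 - 497/74) = -5994 - 1*(-1533/74) = -5994 + 1533/74 = -442023/74 ≈ -5973.3)
(-11999 + z)*(N - 5581) = (-11999 + 8576)*(-442023/74 - 5581) = -3423*(-855017/74) = 2926723191/74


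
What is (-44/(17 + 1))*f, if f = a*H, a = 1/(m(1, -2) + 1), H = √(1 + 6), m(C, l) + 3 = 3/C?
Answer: -22*√7/9 ≈ -6.4674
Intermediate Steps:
m(C, l) = -3 + 3/C
H = √7 ≈ 2.6458
a = 1 (a = 1/((-3 + 3/1) + 1) = 1/((-3 + 3*1) + 1) = 1/((-3 + 3) + 1) = 1/(0 + 1) = 1/1 = 1)
f = √7 (f = 1*√7 = √7 ≈ 2.6458)
(-44/(17 + 1))*f = (-44/(17 + 1))*√7 = (-44/18)*√7 = (-44*1/18)*√7 = -22*√7/9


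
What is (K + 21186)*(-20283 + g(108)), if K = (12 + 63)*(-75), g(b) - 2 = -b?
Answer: -317273229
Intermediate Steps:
g(b) = 2 - b
K = -5625 (K = 75*(-75) = -5625)
(K + 21186)*(-20283 + g(108)) = (-5625 + 21186)*(-20283 + (2 - 1*108)) = 15561*(-20283 + (2 - 108)) = 15561*(-20283 - 106) = 15561*(-20389) = -317273229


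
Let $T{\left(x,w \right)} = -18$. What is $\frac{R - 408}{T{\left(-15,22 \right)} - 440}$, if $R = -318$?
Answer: $\frac{363}{229} \approx 1.5852$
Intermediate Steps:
$\frac{R - 408}{T{\left(-15,22 \right)} - 440} = \frac{-318 - 408}{-18 - 440} = - \frac{726}{-458} = \left(-726\right) \left(- \frac{1}{458}\right) = \frac{363}{229}$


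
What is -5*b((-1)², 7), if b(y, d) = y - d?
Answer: 30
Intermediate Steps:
-5*b((-1)², 7) = -5*((-1)² - 1*7) = -5*(1 - 7) = -5*(-6) = 30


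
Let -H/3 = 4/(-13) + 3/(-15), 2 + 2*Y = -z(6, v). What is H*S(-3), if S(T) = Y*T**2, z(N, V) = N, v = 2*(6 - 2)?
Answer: -3564/65 ≈ -54.831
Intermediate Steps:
v = 8 (v = 2*4 = 8)
Y = -4 (Y = -1 + (-1*6)/2 = -1 + (1/2)*(-6) = -1 - 3 = -4)
H = 99/65 (H = -3*(4/(-13) + 3/(-15)) = -3*(4*(-1/13) + 3*(-1/15)) = -3*(-4/13 - 1/5) = -3*(-33/65) = 99/65 ≈ 1.5231)
S(T) = -4*T**2
H*S(-3) = 99*(-4*(-3)**2)/65 = 99*(-4*9)/65 = (99/65)*(-36) = -3564/65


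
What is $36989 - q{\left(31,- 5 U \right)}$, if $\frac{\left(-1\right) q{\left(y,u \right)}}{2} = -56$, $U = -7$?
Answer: $36877$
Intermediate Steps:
$q{\left(y,u \right)} = 112$ ($q{\left(y,u \right)} = \left(-2\right) \left(-56\right) = 112$)
$36989 - q{\left(31,- 5 U \right)} = 36989 - 112 = 36877$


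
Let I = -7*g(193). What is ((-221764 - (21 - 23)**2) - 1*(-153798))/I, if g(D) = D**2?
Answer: 9710/37249 ≈ 0.26068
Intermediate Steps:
I = -260743 (I = -7*193**2 = -7*37249 = -260743)
((-221764 - (21 - 23)**2) - 1*(-153798))/I = ((-221764 - (21 - 23)**2) - 1*(-153798))/(-260743) = ((-221764 - 1*(-2)**2) + 153798)*(-1/260743) = ((-221764 - 1*4) + 153798)*(-1/260743) = ((-221764 - 4) + 153798)*(-1/260743) = (-221768 + 153798)*(-1/260743) = -67970*(-1/260743) = 9710/37249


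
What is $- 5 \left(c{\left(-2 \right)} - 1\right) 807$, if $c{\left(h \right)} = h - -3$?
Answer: $0$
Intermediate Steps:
$c{\left(h \right)} = 3 + h$ ($c{\left(h \right)} = h + 3 = 3 + h$)
$- 5 \left(c{\left(-2 \right)} - 1\right) 807 = - 5 \left(\left(3 - 2\right) - 1\right) 807 = - 5 \left(1 - 1\right) 807 = \left(-5\right) 0 \cdot 807 = 0 \cdot 807 = 0$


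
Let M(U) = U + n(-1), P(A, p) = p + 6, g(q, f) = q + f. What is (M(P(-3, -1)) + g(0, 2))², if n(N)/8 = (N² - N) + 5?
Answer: 3969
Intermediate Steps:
g(q, f) = f + q
n(N) = 40 - 8*N + 8*N² (n(N) = 8*((N² - N) + 5) = 8*(5 + N² - N) = 40 - 8*N + 8*N²)
P(A, p) = 6 + p
M(U) = 56 + U (M(U) = U + (40 - 8*(-1) + 8*(-1)²) = U + (40 + 8 + 8*1) = U + (40 + 8 + 8) = U + 56 = 56 + U)
(M(P(-3, -1)) + g(0, 2))² = ((56 + (6 - 1)) + (2 + 0))² = ((56 + 5) + 2)² = (61 + 2)² = 63² = 3969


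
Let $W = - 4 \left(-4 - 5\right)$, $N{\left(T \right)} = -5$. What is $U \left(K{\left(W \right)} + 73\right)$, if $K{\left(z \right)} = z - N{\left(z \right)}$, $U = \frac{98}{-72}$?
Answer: $- \frac{931}{6} \approx -155.17$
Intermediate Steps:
$U = - \frac{49}{36}$ ($U = 98 \left(- \frac{1}{72}\right) = - \frac{49}{36} \approx -1.3611$)
$W = 36$ ($W = \left(-4\right) \left(-9\right) = 36$)
$K{\left(z \right)} = 5 + z$ ($K{\left(z \right)} = z - -5 = z + 5 = 5 + z$)
$U \left(K{\left(W \right)} + 73\right) = - \frac{49 \left(\left(5 + 36\right) + 73\right)}{36} = - \frac{49 \left(41 + 73\right)}{36} = \left(- \frac{49}{36}\right) 114 = - \frac{931}{6}$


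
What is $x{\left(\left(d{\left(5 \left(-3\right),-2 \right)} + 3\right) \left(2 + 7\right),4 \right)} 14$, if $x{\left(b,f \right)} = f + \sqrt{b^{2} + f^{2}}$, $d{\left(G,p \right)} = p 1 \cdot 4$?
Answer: $56 + 14 \sqrt{2041} \approx 688.48$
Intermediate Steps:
$d{\left(G,p \right)} = 4 p$ ($d{\left(G,p \right)} = p 4 = 4 p$)
$x{\left(\left(d{\left(5 \left(-3\right),-2 \right)} + 3\right) \left(2 + 7\right),4 \right)} 14 = \left(4 + \sqrt{\left(\left(4 \left(-2\right) + 3\right) \left(2 + 7\right)\right)^{2} + 4^{2}}\right) 14 = \left(4 + \sqrt{\left(\left(-8 + 3\right) 9\right)^{2} + 16}\right) 14 = \left(4 + \sqrt{\left(\left(-5\right) 9\right)^{2} + 16}\right) 14 = \left(4 + \sqrt{\left(-45\right)^{2} + 16}\right) 14 = \left(4 + \sqrt{2025 + 16}\right) 14 = \left(4 + \sqrt{2041}\right) 14 = 56 + 14 \sqrt{2041}$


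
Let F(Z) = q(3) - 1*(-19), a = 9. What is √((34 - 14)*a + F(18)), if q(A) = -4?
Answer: √195 ≈ 13.964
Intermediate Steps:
F(Z) = 15 (F(Z) = -4 - 1*(-19) = -4 + 19 = 15)
√((34 - 14)*a + F(18)) = √((34 - 14)*9 + 15) = √(20*9 + 15) = √(180 + 15) = √195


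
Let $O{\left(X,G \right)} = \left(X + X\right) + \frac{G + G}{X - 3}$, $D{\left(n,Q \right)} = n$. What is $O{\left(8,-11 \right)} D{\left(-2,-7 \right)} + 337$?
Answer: $\frac{1569}{5} \approx 313.8$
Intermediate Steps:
$O{\left(X,G \right)} = 2 X + \frac{2 G}{-3 + X}$
$O{\left(8,-11 \right)} D{\left(-2,-7 \right)} + 337 = \frac{2 \left(-11 + 8^{2} - 24\right)}{-3 + 8} \left(-2\right) + 337 = \frac{2 \left(-11 + 64 - 24\right)}{5} \left(-2\right) + 337 = 2 \cdot \frac{1}{5} \cdot 29 \left(-2\right) + 337 = \frac{58}{5} \left(-2\right) + 337 = - \frac{116}{5} + 337 = \frac{1569}{5}$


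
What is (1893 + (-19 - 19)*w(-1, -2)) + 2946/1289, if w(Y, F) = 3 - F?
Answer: 2198113/1289 ≈ 1705.3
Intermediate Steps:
(1893 + (-19 - 19)*w(-1, -2)) + 2946/1289 = (1893 + (-19 - 19)*(3 - 1*(-2))) + 2946/1289 = (1893 - 38*(3 + 2)) + 2946*(1/1289) = (1893 - 38*5) + 2946/1289 = (1893 - 190) + 2946/1289 = 1703 + 2946/1289 = 2198113/1289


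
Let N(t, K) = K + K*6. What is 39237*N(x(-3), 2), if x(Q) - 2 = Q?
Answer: 549318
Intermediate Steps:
x(Q) = 2 + Q
N(t, K) = 7*K (N(t, K) = K + 6*K = 7*K)
39237*N(x(-3), 2) = 39237*(7*2) = 39237*14 = 549318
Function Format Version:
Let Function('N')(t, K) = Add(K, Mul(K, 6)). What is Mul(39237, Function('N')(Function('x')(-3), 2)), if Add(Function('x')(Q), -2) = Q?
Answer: 549318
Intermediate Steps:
Function('x')(Q) = Add(2, Q)
Function('N')(t, K) = Mul(7, K) (Function('N')(t, K) = Add(K, Mul(6, K)) = Mul(7, K))
Mul(39237, Function('N')(Function('x')(-3), 2)) = Mul(39237, Mul(7, 2)) = Mul(39237, 14) = 549318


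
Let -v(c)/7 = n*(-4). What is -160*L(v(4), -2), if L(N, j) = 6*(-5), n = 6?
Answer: 4800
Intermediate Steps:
v(c) = 168 (v(c) = -42*(-4) = -7*(-24) = 168)
L(N, j) = -30
-160*L(v(4), -2) = -160*(-30) = 4800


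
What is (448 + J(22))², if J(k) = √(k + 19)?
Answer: (448 + √41)² ≈ 2.0648e+5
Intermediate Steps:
J(k) = √(19 + k)
(448 + J(22))² = (448 + √(19 + 22))² = (448 + √41)²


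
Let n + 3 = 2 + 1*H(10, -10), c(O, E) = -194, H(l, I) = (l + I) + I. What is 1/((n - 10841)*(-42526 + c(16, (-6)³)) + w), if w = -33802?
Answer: 1/463563638 ≈ 2.1572e-9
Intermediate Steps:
H(l, I) = l + 2*I (H(l, I) = (I + l) + I = l + 2*I)
n = -11 (n = -3 + (2 + 1*(10 + 2*(-10))) = -3 + (2 + 1*(10 - 20)) = -3 + (2 + 1*(-10)) = -3 + (2 - 10) = -3 - 8 = -11)
1/((n - 10841)*(-42526 + c(16, (-6)³)) + w) = 1/((-11 - 10841)*(-42526 - 194) - 33802) = 1/(-10852*(-42720) - 33802) = 1/(463597440 - 33802) = 1/463563638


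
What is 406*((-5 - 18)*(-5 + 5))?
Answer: 0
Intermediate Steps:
406*((-5 - 18)*(-5 + 5)) = 406*(-23*0) = 406*0 = 0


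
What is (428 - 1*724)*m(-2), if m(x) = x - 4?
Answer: 1776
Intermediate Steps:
m(x) = -4 + x
(428 - 1*724)*m(-2) = (428 - 1*724)*(-4 - 2) = (428 - 724)*(-6) = -296*(-6) = 1776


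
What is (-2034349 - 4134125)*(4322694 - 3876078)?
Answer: -2754939183984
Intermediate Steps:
(-2034349 - 4134125)*(4322694 - 3876078) = -6168474*446616 = -2754939183984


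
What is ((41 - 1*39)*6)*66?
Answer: 792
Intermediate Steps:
((41 - 1*39)*6)*66 = ((41 - 39)*6)*66 = (2*6)*66 = 12*66 = 792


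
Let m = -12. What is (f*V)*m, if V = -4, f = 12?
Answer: 576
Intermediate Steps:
(f*V)*m = (12*(-4))*(-12) = -48*(-12) = 576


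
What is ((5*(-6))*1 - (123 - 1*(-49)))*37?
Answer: -7474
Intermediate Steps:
((5*(-6))*1 - (123 - 1*(-49)))*37 = (-30*1 - (123 + 49))*37 = (-30 - 1*172)*37 = (-30 - 172)*37 = -202*37 = -7474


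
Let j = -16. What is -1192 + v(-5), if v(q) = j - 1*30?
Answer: -1238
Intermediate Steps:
v(q) = -46 (v(q) = -16 - 1*30 = -16 - 30 = -46)
-1192 + v(-5) = -1192 - 46 = -1238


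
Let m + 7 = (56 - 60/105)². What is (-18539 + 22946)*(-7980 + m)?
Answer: -1061289333/49 ≈ -2.1659e+7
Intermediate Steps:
m = 150201/49 (m = -7 + (56 - 60/105)² = -7 + (56 - 60*1/105)² = -7 + (56 - 4/7)² = -7 + (388/7)² = -7 + 150544/49 = 150201/49 ≈ 3065.3)
(-18539 + 22946)*(-7980 + m) = (-18539 + 22946)*(-7980 + 150201/49) = 4407*(-240819/49) = -1061289333/49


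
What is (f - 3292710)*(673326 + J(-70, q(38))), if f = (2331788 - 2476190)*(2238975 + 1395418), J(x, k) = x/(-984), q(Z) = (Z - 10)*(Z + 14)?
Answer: -353372908545831226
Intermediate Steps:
q(Z) = (-10 + Z)*(14 + Z)
J(x, k) = -x/984 (J(x, k) = x*(-1/984) = -x/984)
f = -524813617986 (f = -144402*3634393 = -524813617986)
(f - 3292710)*(673326 + J(-70, q(38))) = (-524813617986 - 3292710)*(673326 - 1/984*(-70)) = -524816910696*(673326 + 35/492) = -524816910696*331276427/492 = -353372908545831226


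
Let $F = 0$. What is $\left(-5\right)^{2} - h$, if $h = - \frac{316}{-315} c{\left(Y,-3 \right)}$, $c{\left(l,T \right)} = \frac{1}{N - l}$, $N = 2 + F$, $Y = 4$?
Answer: $\frac{8033}{315} \approx 25.502$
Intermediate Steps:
$N = 2$ ($N = 2 + 0 = 2$)
$c{\left(l,T \right)} = \frac{1}{2 - l}$
$h = - \frac{158}{315}$ ($h = - \frac{316}{-315} \left(- \frac{1}{-2 + 4}\right) = \left(-316\right) \left(- \frac{1}{315}\right) \left(- \frac{1}{2}\right) = \frac{316 \left(\left(-1\right) \frac{1}{2}\right)}{315} = \frac{316}{315} \left(- \frac{1}{2}\right) = - \frac{158}{315} \approx -0.50159$)
$\left(-5\right)^{2} - h = \left(-5\right)^{2} - - \frac{158}{315} = 25 + \frac{158}{315} = \frac{8033}{315}$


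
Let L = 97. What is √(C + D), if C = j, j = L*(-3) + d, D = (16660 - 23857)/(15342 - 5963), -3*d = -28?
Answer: I*√223600405902/28137 ≈ 16.806*I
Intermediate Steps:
d = 28/3 (d = -⅓*(-28) = 28/3 ≈ 9.3333)
D = -7197/9379 ≈ -0.76735
j = -845/3 (j = 97*(-3) + 28/3 = -291 + 28/3 = -845/3 ≈ -281.67)
C = -845/3 ≈ -281.67
√(C + D) = √(-845/3 - 7197/9379) = √(-7946846/28137) = I*√223600405902/28137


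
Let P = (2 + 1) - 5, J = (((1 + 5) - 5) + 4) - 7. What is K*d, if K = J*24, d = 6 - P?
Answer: -384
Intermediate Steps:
J = -2 (J = ((6 - 5) + 4) - 7 = (1 + 4) - 7 = 5 - 7 = -2)
P = -2 (P = 3 - 5 = -2)
d = 8 (d = 6 - 1*(-2) = 6 + 2 = 8)
K = -48 (K = -2*24 = -48)
K*d = -48*8 = -384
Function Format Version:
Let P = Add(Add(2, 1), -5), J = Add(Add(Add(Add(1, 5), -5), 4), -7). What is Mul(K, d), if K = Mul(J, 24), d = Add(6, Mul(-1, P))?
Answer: -384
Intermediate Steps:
J = -2 (J = Add(Add(Add(6, -5), 4), -7) = Add(Add(1, 4), -7) = Add(5, -7) = -2)
P = -2 (P = Add(3, -5) = -2)
d = 8 (d = Add(6, Mul(-1, -2)) = Add(6, 2) = 8)
K = -48 (K = Mul(-2, 24) = -48)
Mul(K, d) = Mul(-48, 8) = -384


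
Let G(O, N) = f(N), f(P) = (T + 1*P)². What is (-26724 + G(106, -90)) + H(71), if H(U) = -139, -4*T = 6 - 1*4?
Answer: -74691/4 ≈ -18673.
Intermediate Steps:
T = -½ (T = -(6 - 1*4)/4 = -(6 - 4)/4 = -¼*2 = -½ ≈ -0.50000)
f(P) = (-½ + P)² (f(P) = (-½ + 1*P)² = (-½ + P)²)
G(O, N) = (-1 + 2*N)²/4
(-26724 + G(106, -90)) + H(71) = (-26724 + (-1 + 2*(-90))²/4) - 139 = (-26724 + (-1 - 180)²/4) - 139 = (-26724 + (¼)*(-181)²) - 139 = (-26724 + (¼)*32761) - 139 = (-26724 + 32761/4) - 139 = -74135/4 - 139 = -74691/4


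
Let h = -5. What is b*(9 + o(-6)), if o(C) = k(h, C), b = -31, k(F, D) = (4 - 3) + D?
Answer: -124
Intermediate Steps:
k(F, D) = 1 + D
o(C) = 1 + C
b*(9 + o(-6)) = -31*(9 + (1 - 6)) = -31*(9 - 5) = -31*4 = -124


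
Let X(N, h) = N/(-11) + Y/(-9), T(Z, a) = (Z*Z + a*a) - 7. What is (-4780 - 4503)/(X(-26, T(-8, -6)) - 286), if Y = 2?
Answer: 919017/28102 ≈ 32.703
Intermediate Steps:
T(Z, a) = -7 + Z² + a² (T(Z, a) = (Z² + a²) - 7 = -7 + Z² + a²)
X(N, h) = -2/9 - N/11 (X(N, h) = N/(-11) + 2/(-9) = N*(-1/11) + 2*(-⅑) = -N/11 - 2/9 = -2/9 - N/11)
(-4780 - 4503)/(X(-26, T(-8, -6)) - 286) = (-4780 - 4503)/((-2/9 - 1/11*(-26)) - 286) = -9283/((-2/9 + 26/11) - 286) = -9283/(212/99 - 286) = -9283/(-28102/99) = -9283*(-99/28102) = 919017/28102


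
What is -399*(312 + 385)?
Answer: -278103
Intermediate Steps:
-399*(312 + 385) = -399*697 = -278103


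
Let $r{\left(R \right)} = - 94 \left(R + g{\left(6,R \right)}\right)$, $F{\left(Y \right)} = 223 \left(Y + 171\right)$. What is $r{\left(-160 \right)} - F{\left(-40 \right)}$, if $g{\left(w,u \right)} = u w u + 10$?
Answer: $-14453513$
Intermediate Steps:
$F{\left(Y \right)} = 38133 + 223 Y$ ($F{\left(Y \right)} = 223 \left(171 + Y\right) = 38133 + 223 Y$)
$g{\left(w,u \right)} = 10 + w u^{2}$ ($g{\left(w,u \right)} = w u^{2} + 10 = 10 + w u^{2}$)
$r{\left(R \right)} = -940 - 564 R^{2} - 94 R$ ($r{\left(R \right)} = - 94 \left(R + \left(10 + 6 R^{2}\right)\right) = - 94 \left(10 + R + 6 R^{2}\right) = -940 - 564 R^{2} - 94 R$)
$r{\left(-160 \right)} - F{\left(-40 \right)} = \left(-940 - 564 \left(-160\right)^{2} - -15040\right) - \left(38133 + 223 \left(-40\right)\right) = \left(-940 - 14438400 + 15040\right) - \left(38133 - 8920\right) = \left(-940 - 14438400 + 15040\right) - 29213 = -14424300 - 29213 = -14453513$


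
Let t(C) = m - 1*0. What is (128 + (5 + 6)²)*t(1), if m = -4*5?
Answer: -4980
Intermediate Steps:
m = -20
t(C) = -20 (t(C) = -20 - 1*0 = -20 + 0 = -20)
(128 + (5 + 6)²)*t(1) = (128 + (5 + 6)²)*(-20) = (128 + 11²)*(-20) = (128 + 121)*(-20) = 249*(-20) = -4980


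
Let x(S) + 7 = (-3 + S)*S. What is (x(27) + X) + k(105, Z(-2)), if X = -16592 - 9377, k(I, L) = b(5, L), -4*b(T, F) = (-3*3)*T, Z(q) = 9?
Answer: -101267/4 ≈ -25317.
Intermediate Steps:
x(S) = -7 + S*(-3 + S) (x(S) = -7 + (-3 + S)*S = -7 + S*(-3 + S))
b(T, F) = 9*T/4 (b(T, F) = -(-3*3)*T/4 = -(-9)*T/4 = 9*T/4)
k(I, L) = 45/4 (k(I, L) = (9/4)*5 = 45/4)
X = -25969
(x(27) + X) + k(105, Z(-2)) = ((-7 + 27² - 3*27) - 25969) + 45/4 = ((-7 + 729 - 81) - 25969) + 45/4 = (641 - 25969) + 45/4 = -25328 + 45/4 = -101267/4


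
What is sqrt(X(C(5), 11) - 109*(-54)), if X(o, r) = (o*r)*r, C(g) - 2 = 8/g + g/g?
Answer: sqrt(161065)/5 ≈ 80.266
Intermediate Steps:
C(g) = 3 + 8/g (C(g) = 2 + (8/g + g/g) = 2 + (8/g + 1) = 2 + (1 + 8/g) = 3 + 8/g)
X(o, r) = o*r**2
sqrt(X(C(5), 11) - 109*(-54)) = sqrt((3 + 8/5)*11**2 - 109*(-54)) = sqrt((3 + 8*(1/5))*121 + 5886) = sqrt((3 + 8/5)*121 + 5886) = sqrt((23/5)*121 + 5886) = sqrt(2783/5 + 5886) = sqrt(32213/5) = sqrt(161065)/5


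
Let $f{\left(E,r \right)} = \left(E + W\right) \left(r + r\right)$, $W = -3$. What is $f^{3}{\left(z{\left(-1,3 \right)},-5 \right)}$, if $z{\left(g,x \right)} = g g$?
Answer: $8000$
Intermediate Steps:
$z{\left(g,x \right)} = g^{2}$
$f{\left(E,r \right)} = 2 r \left(-3 + E\right)$ ($f{\left(E,r \right)} = \left(E - 3\right) \left(r + r\right) = \left(-3 + E\right) 2 r = 2 r \left(-3 + E\right)$)
$f^{3}{\left(z{\left(-1,3 \right)},-5 \right)} = \left(2 \left(-5\right) \left(-3 + \left(-1\right)^{2}\right)\right)^{3} = \left(2 \left(-5\right) \left(-3 + 1\right)\right)^{3} = \left(2 \left(-5\right) \left(-2\right)\right)^{3} = 20^{3} = 8000$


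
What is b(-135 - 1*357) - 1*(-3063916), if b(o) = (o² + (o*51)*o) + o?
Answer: 15650752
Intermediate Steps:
b(o) = o + 52*o² (b(o) = (o² + (51*o)*o) + o = (o² + 51*o²) + o = 52*o² + o = o + 52*o²)
b(-135 - 1*357) - 1*(-3063916) = (-135 - 1*357)*(1 + 52*(-135 - 1*357)) - 1*(-3063916) = (-135 - 357)*(1 + 52*(-135 - 357)) + 3063916 = -492*(1 + 52*(-492)) + 3063916 = -492*(1 - 25584) + 3063916 = -492*(-25583) + 3063916 = 12586836 + 3063916 = 15650752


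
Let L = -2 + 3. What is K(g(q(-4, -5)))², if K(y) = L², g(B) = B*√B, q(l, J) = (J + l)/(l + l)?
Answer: 1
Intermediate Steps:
L = 1
q(l, J) = (J + l)/(2*l) (q(l, J) = (J + l)/((2*l)) = (J + l)*(1/(2*l)) = (J + l)/(2*l))
g(B) = B^(3/2)
K(y) = 1 (K(y) = 1² = 1)
K(g(q(-4, -5)))² = 1² = 1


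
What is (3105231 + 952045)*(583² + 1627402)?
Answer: 7981842559316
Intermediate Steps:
(3105231 + 952045)*(583² + 1627402) = 4057276*(339889 + 1627402) = 4057276*1967291 = 7981842559316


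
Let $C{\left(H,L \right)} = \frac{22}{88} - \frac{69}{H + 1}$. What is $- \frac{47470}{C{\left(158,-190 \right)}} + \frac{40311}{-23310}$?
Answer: $\frac{26064652919}{101010} \approx 2.5804 \cdot 10^{5}$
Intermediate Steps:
$C{\left(H,L \right)} = \frac{1}{4} - \frac{69}{1 + H}$ ($C{\left(H,L \right)} = 22 \cdot \frac{1}{88} - \frac{69}{1 + H} = \frac{1}{4} - \frac{69}{1 + H}$)
$- \frac{47470}{C{\left(158,-190 \right)}} + \frac{40311}{-23310} = - \frac{47470}{\frac{1}{4} \frac{1}{1 + 158} \left(-275 + 158\right)} + \frac{40311}{-23310} = - \frac{47470}{\frac{1}{4} \cdot \frac{1}{159} \left(-117\right)} + 40311 \left(- \frac{1}{23310}\right) = - \frac{47470}{\frac{1}{4} \cdot \frac{1}{159} \left(-117\right)} - \frac{4479}{2590} = - \frac{47470}{- \frac{39}{212}} - \frac{4479}{2590} = \left(-47470\right) \left(- \frac{212}{39}\right) - \frac{4479}{2590} = \frac{10063640}{39} - \frac{4479}{2590} = \frac{26064652919}{101010}$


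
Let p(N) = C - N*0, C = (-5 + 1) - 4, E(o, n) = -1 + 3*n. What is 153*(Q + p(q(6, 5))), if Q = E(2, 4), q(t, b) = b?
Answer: 459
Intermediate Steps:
Q = 11 (Q = -1 + 3*4 = -1 + 12 = 11)
C = -8 (C = -4 - 4 = -8)
p(N) = -8 (p(N) = -8 - N*0 = -8 - 1*0 = -8 + 0 = -8)
153*(Q + p(q(6, 5))) = 153*(11 - 8) = 153*3 = 459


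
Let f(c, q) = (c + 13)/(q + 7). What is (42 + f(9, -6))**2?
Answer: 4096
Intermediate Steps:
f(c, q) = (13 + c)/(7 + q)
(42 + f(9, -6))**2 = (42 + (13 + 9)/(7 - 6))**2 = (42 + 22/1)**2 = (42 + 1*22)**2 = (42 + 22)**2 = 64**2 = 4096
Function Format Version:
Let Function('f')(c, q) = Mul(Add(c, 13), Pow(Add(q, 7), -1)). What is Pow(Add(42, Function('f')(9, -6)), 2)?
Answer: 4096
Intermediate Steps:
Function('f')(c, q) = Mul(Pow(Add(7, q), -1), Add(13, c)) (Function('f')(c, q) = Mul(Add(13, c), Pow(Add(7, q), -1)) = Mul(Pow(Add(7, q), -1), Add(13, c)))
Pow(Add(42, Function('f')(9, -6)), 2) = Pow(Add(42, Mul(Pow(Add(7, -6), -1), Add(13, 9))), 2) = Pow(Add(42, Mul(Pow(1, -1), 22)), 2) = Pow(Add(42, Mul(1, 22)), 2) = Pow(Add(42, 22), 2) = Pow(64, 2) = 4096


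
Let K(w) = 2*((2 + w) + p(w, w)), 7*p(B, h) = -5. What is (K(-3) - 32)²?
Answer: 61504/49 ≈ 1255.2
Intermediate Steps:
p(B, h) = -5/7 (p(B, h) = (⅐)*(-5) = -5/7)
K(w) = 18/7 + 2*w (K(w) = 2*((2 + w) - 5/7) = 2*(9/7 + w) = 18/7 + 2*w)
(K(-3) - 32)² = ((18/7 + 2*(-3)) - 32)² = ((18/7 - 6) - 32)² = (-24/7 - 32)² = (-248/7)² = 61504/49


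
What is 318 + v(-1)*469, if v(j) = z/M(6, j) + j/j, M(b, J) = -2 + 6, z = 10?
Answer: 3919/2 ≈ 1959.5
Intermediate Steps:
M(b, J) = 4
v(j) = 7/2 (v(j) = 10/4 + j/j = 10*(¼) + 1 = 5/2 + 1 = 7/2)
318 + v(-1)*469 = 318 + (7/2)*469 = 318 + 3283/2 = 3919/2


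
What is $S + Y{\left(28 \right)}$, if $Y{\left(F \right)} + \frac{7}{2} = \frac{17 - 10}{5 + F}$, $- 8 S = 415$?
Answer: $- \frac{14563}{264} \approx -55.163$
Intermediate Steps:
$S = - \frac{415}{8}$ ($S = \left(- \frac{1}{8}\right) 415 = - \frac{415}{8} \approx -51.875$)
$Y{\left(F \right)} = - \frac{7}{2} + \frac{7}{5 + F}$ ($Y{\left(F \right)} = - \frac{7}{2} + \frac{17 - 10}{5 + F} = - \frac{7}{2} + \frac{7}{5 + F}$)
$S + Y{\left(28 \right)} = - \frac{415}{8} + \frac{7 \left(-3 - 28\right)}{2 \left(5 + 28\right)} = - \frac{415}{8} + \frac{7 \left(-3 - 28\right)}{2 \cdot 33} = - \frac{415}{8} + \frac{7}{2} \cdot \frac{1}{33} \left(-31\right) = - \frac{415}{8} - \frac{217}{66} = - \frac{14563}{264}$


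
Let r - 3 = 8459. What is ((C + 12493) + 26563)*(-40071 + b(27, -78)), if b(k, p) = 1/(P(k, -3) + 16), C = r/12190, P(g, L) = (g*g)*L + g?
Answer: -4090290499777195/2613536 ≈ -1.5650e+9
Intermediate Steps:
r = 8462 (r = 3 + 8459 = 8462)
P(g, L) = g + L*g² (P(g, L) = g²*L + g = L*g² + g = g + L*g²)
C = 4231/6095 (C = 8462/12190 = 8462*(1/12190) = 4231/6095 ≈ 0.69418)
b(k, p) = 1/(16 + k*(1 - 3*k)) (b(k, p) = 1/(k*(1 - 3*k) + 16) = 1/(16 + k*(1 - 3*k)))
((C + 12493) + 26563)*(-40071 + b(27, -78)) = ((4231/6095 + 12493) + 26563)*(-40071 - 1/(-16 + 27*(-1 + 3*27))) = (76149066/6095 + 26563)*(-40071 - 1/(-16 + 27*(-1 + 81))) = 238050551*(-40071 - 1/(-16 + 27*80))/6095 = 238050551*(-40071 - 1/(-16 + 2160))/6095 = 238050551*(-40071 - 1/2144)/6095 = (238050551/6095)*(-85912225/2144) = -4090290499777195/2613536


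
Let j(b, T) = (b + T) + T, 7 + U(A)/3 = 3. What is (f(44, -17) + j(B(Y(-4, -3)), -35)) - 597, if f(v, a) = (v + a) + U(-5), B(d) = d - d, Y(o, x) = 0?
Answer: -652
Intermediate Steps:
U(A) = -12 (U(A) = -21 + 3*3 = -21 + 9 = -12)
B(d) = 0
f(v, a) = -12 + a + v (f(v, a) = (v + a) - 12 = (a + v) - 12 = -12 + a + v)
j(b, T) = b + 2*T (j(b, T) = (T + b) + T = b + 2*T)
(f(44, -17) + j(B(Y(-4, -3)), -35)) - 597 = ((-12 - 17 + 44) + (0 + 2*(-35))) - 597 = (15 + (0 - 70)) - 597 = (15 - 70) - 597 = -55 - 597 = -652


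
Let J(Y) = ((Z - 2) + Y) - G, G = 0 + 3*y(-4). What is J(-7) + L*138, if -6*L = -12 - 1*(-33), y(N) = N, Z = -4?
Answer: -484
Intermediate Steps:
L = -7/2 (L = -(-12 - 1*(-33))/6 = -(-12 + 33)/6 = -1/6*21 = -7/2 ≈ -3.5000)
G = -12 (G = 0 + 3*(-4) = 0 - 12 = -12)
J(Y) = 6 + Y (J(Y) = ((-4 - 2) + Y) - 1*(-12) = (-6 + Y) + 12 = 6 + Y)
J(-7) + L*138 = (6 - 7) - 7/2*138 = -1 - 483 = -484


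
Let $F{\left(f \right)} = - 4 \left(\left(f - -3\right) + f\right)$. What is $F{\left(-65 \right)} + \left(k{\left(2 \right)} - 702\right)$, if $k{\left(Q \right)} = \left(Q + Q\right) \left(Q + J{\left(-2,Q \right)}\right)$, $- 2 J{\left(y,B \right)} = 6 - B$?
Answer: $-194$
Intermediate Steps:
$J{\left(y,B \right)} = -3 + \frac{B}{2}$ ($J{\left(y,B \right)} = - \frac{6 - B}{2} = -3 + \frac{B}{2}$)
$k{\left(Q \right)} = 2 Q \left(-3 + \frac{3 Q}{2}\right)$ ($k{\left(Q \right)} = \left(Q + Q\right) \left(Q + \left(-3 + \frac{Q}{2}\right)\right) = 2 Q \left(-3 + \frac{3 Q}{2}\right)$)
$F{\left(f \right)} = -12 - 8 f$ ($F{\left(f \right)} = - 4 \left(\left(f + 3\right) + f\right) = - 4 \left(\left(3 + f\right) + f\right) = - 4 \left(3 + 2 f\right) = -12 - 8 f$)
$F{\left(-65 \right)} + \left(k{\left(2 \right)} - 702\right) = \left(-12 - -520\right) + \left(3 \cdot 2 \left(-2 + 2\right) - 702\right) = \left(-12 + 520\right) - \left(702 - 0\right) = 508 + \left(0 - 702\right) = 508 - 702 = -194$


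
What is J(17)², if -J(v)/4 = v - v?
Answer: 0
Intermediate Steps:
J(v) = 0 (J(v) = -4*(v - v) = -4*0 = 0)
J(17)² = 0² = 0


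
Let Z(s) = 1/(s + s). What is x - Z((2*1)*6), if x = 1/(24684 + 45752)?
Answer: -17603/422616 ≈ -0.041652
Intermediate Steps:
Z(s) = 1/(2*s)
x = 1/70436 ≈ 1.4197e-5
x - Z((2*1)*6) = 1/70436 - 1/(2*((2*1)*6)) = 1/70436 - 1/(2*(2*6)) = 1/70436 - 1/(2*12) = 1/70436 - 1*1/24 = 1/70436 - 1/24 = -17603/422616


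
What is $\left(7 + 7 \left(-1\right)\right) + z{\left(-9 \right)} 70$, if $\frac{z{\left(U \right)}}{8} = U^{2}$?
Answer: $45360$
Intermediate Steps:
$z{\left(U \right)} = 8 U^{2}$
$\left(7 + 7 \left(-1\right)\right) + z{\left(-9 \right)} 70 = \left(7 + 7 \left(-1\right)\right) + 8 \left(-9\right)^{2} \cdot 70 = \left(7 - 7\right) + 8 \cdot 81 \cdot 70 = 0 + 648 \cdot 70 = 0 + 45360 = 45360$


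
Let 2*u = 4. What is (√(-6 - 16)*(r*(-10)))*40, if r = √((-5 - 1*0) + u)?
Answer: 400*√66 ≈ 3249.6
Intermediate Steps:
u = 2 (u = (½)*4 = 2)
r = I*√3 (r = √((-5 - 1*0) + 2) = √((-5 + 0) + 2) = √(-5 + 2) = √(-3) = I*√3 ≈ 1.732*I)
(√(-6 - 16)*(r*(-10)))*40 = (√(-6 - 16)*((I*√3)*(-10)))*40 = (√(-22)*(-10*I*√3))*40 = ((I*√22)*(-10*I*√3))*40 = (10*√66)*40 = 400*√66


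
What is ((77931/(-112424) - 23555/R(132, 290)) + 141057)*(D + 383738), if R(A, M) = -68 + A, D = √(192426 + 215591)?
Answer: 24277931992043989/449696 + 126533895481*√408017/899392 ≈ 5.4077e+10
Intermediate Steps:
D = √408017 ≈ 638.76
((77931/(-112424) - 23555/R(132, 290)) + 141057)*(D + 383738) = ((77931/(-112424) - 23555/(-68 + 132)) + 141057)*(√408017 + 383738) = ((77931*(-1/112424) - 23555/64) + 141057)*(383738 + √408017) = ((-77931/112424 - 23555*1/64) + 141057)*(383738 + √408017) = ((-77931/112424 - 23555/64) + 141057)*(383738 + √408017) = (-331641863/899392 + 141057)*(383738 + √408017) = 126533895481*(383738 + √408017)/899392 = 24277931992043989/449696 + 126533895481*√408017/899392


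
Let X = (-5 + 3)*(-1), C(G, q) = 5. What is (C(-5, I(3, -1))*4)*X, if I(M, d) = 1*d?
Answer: 40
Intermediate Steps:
I(M, d) = d
X = 2 (X = -2*(-1) = 2)
(C(-5, I(3, -1))*4)*X = (5*4)*2 = 20*2 = 40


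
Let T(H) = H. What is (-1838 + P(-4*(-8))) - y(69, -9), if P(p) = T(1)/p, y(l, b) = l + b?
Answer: -60735/32 ≈ -1898.0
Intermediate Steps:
y(l, b) = b + l
P(p) = 1/p
(-1838 + P(-4*(-8))) - y(69, -9) = (-1838 + 1/(-4*(-8))) - (-9 + 69) = (-1838 + 1/32) - 1*60 = (-1838 + 1/32) - 60 = -58815/32 - 60 = -60735/32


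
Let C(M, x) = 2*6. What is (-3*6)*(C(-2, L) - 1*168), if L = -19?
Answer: 2808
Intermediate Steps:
C(M, x) = 12
(-3*6)*(C(-2, L) - 1*168) = (-3*6)*(12 - 1*168) = -18*(12 - 168) = -18*(-156) = 2808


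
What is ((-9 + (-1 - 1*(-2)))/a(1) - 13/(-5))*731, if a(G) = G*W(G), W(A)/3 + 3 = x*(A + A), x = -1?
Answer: 34357/15 ≈ 2290.5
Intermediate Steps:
W(A) = -9 - 6*A (W(A) = -9 + 3*(-(A + A)) = -9 + 3*(-2*A) = -9 - 6*A)
a(G) = G*(-9 - 6*G)
((-9 + (-1 - 1*(-2)))/a(1) - 13/(-5))*731 = ((-9 + (-1 - 1*(-2)))/((3*1*(-3 - 2*1))) - 13/(-5))*731 = ((-9 + (-1 + 2))/((3*1*(-3 - 2))) - 13*(-⅕))*731 = ((-9 + 1)/((3*1*(-5))) + 13/5)*731 = (-8/(-15) + 13/5)*731 = (-8*(-1/15) + 13/5)*731 = (8/15 + 13/5)*731 = (47/15)*731 = 34357/15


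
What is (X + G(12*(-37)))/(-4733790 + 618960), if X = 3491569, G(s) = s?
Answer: -698225/822966 ≈ -0.84842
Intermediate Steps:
(X + G(12*(-37)))/(-4733790 + 618960) = (3491569 + 12*(-37))/(-4733790 + 618960) = (3491569 - 444)/(-4114830) = 3491125*(-1/4114830) = -698225/822966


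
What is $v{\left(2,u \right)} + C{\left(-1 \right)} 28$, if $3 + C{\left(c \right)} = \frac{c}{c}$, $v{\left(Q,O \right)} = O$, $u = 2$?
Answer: $-54$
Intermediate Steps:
$C{\left(c \right)} = -2$ ($C{\left(c \right)} = -3 + \frac{c}{c} = -3 + 1 = -2$)
$v{\left(2,u \right)} + C{\left(-1 \right)} 28 = 2 - 56 = -54$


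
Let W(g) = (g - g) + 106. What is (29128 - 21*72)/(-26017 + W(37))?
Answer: -27616/25911 ≈ -1.0658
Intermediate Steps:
W(g) = 106 (W(g) = 0 + 106 = 106)
(29128 - 21*72)/(-26017 + W(37)) = (29128 - 21*72)/(-26017 + 106) = (29128 - 1512)/(-25911) = 27616*(-1/25911) = -27616/25911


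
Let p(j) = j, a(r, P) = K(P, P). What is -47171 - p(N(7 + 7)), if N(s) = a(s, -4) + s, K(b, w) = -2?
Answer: -47183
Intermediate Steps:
a(r, P) = -2
N(s) = -2 + s
-47171 - p(N(7 + 7)) = -47171 - (-2 + (7 + 7)) = -47171 - (-2 + 14) = -47171 - 1*12 = -47171 - 12 = -47183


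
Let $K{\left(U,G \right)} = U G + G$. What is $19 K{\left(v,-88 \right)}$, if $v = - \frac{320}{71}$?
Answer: $\frac{416328}{71} \approx 5863.8$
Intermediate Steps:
$v = - \frac{320}{71}$ ($v = \left(-320\right) \frac{1}{71} = - \frac{320}{71} \approx -4.507$)
$K{\left(U,G \right)} = G + G U$ ($K{\left(U,G \right)} = G U + G = G + G U$)
$19 K{\left(v,-88 \right)} = 19 \left(- 88 \left(1 - \frac{320}{71}\right)\right) = 19 \left(\left(-88\right) \left(- \frac{249}{71}\right)\right) = 19 \cdot \frac{21912}{71} = \frac{416328}{71}$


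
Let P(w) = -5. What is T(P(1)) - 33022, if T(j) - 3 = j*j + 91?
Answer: -32903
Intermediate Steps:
T(j) = 94 + j² (T(j) = 3 + (j*j + 91) = 3 + (j² + 91) = 3 + (91 + j²) = 94 + j²)
T(P(1)) - 33022 = (94 + (-5)²) - 33022 = (94 + 25) - 33022 = 119 - 33022 = -32903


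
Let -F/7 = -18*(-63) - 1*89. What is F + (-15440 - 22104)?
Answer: -44859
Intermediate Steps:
F = -7315 (F = -7*(-18*(-63) - 1*89) = -7*(1134 - 89) = -7*1045 = -7315)
F + (-15440 - 22104) = -7315 + (-15440 - 22104) = -7315 - 37544 = -44859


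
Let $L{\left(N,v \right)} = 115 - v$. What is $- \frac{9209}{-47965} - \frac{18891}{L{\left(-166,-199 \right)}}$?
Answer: $- \frac{903215189}{15061010} \approx -59.97$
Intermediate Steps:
$- \frac{9209}{-47965} - \frac{18891}{L{\left(-166,-199 \right)}} = - \frac{9209}{-47965} - \frac{18891}{115 - -199} = \left(-9209\right) \left(- \frac{1}{47965}\right) - \frac{18891}{115 + 199} = \frac{9209}{47965} - \frac{18891}{314} = - \frac{903215189}{15061010}$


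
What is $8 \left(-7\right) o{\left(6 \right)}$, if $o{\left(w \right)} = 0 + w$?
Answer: $-336$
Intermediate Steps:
$o{\left(w \right)} = w$
$8 \left(-7\right) o{\left(6 \right)} = 8 \left(-7\right) 6 = \left(-56\right) 6 = -336$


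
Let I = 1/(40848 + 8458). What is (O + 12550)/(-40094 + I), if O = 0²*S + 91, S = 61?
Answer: -623277146/1976874763 ≈ -0.31528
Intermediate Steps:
I = 1/49306 ≈ 2.0281e-5
O = 91 (O = 0²*61 + 91 = 0*61 + 91 = 0 + 91 = 91)
(O + 12550)/(-40094 + I) = (91 + 12550)/(-40094 + 1/49306) = 12641/(-1976874763/49306) = 12641*(-49306/1976874763) = -623277146/1976874763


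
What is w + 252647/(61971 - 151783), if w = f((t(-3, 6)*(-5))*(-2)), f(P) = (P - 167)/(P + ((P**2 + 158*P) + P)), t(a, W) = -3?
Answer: -60476896/21891675 ≈ -2.7626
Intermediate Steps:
f(P) = (-167 + P)/(P**2 + 160*P) (f(P) = (-167 + P)/(P + (P**2 + 159*P)) = (-167 + P)/(P**2 + 160*P))
w = 197/3900 (w = (-167 - 3*(-5)*(-2))/(((-3*(-5)*(-2)))*(160 - 3*(-5)*(-2))) = (-167 + 15*(-2))/(((15*(-2)))*(160 + 15*(-2))) = (-167 - 30)/((-30)*(160 - 30)) = -1/30*(-197)/130 = -1/30*1/130*(-197) = 197/3900 ≈ 0.050513)
w + 252647/(61971 - 151783) = 197/3900 + 252647/(61971 - 151783) = 197/3900 + 252647/(-89812) = 197/3900 + 252647*(-1/89812) = 197/3900 - 252647/89812 = -60476896/21891675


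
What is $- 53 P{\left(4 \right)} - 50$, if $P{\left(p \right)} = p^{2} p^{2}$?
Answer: $-13618$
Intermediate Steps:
$P{\left(p \right)} = p^{4}$
$- 53 P{\left(4 \right)} - 50 = - 53 \cdot 4^{4} - 50 = \left(-53\right) 256 - 50 = -13568 - 50 = -13618$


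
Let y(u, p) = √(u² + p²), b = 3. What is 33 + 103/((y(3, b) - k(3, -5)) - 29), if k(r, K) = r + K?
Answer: 2298/79 - 103*√2/237 ≈ 28.474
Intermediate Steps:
y(u, p) = √(p² + u²)
k(r, K) = K + r
33 + 103/((y(3, b) - k(3, -5)) - 29) = 33 + 103/((√(3² + 3²) - (-5 + 3)) - 29) = 33 + 103/((√(9 + 9) - 1*(-2)) - 29) = 33 + 103/((√18 + 2) - 29) = 33 + 103/((3*√2 + 2) - 29) = 33 + 103/((2 + 3*√2) - 29) = 33 + 103/(-27 + 3*√2)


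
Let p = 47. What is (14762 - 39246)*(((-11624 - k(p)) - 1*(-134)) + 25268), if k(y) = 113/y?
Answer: -15852239252/47 ≈ -3.3728e+8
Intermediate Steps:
(14762 - 39246)*(((-11624 - k(p)) - 1*(-134)) + 25268) = (14762 - 39246)*(((-11624 - 113/47) - 1*(-134)) + 25268) = -24484*(((-11624 - 113/47) + 134) + 25268) = -24484*((-546441/47 + 134) + 25268) = -24484*(-540143/47 + 25268) = -24484*647453/47 = -15852239252/47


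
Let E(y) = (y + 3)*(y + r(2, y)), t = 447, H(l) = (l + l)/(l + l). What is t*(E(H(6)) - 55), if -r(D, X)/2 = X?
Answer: -26373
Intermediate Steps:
H(l) = 1 (H(l) = (2*l)/((2*l)) = (2*l)*(1/(2*l)) = 1)
r(D, X) = -2*X
E(y) = -y*(3 + y) (E(y) = (y + 3)*(y - 2*y) = (3 + y)*(-y) = -y*(3 + y))
t*(E(H(6)) - 55) = 447*(1*(-3 - 1*1) - 55) = 447*(1*(-3 - 1) - 55) = 447*(1*(-4) - 55) = 447*(-4 - 55) = 447*(-59) = -26373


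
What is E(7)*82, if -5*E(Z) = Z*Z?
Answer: -4018/5 ≈ -803.60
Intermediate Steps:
E(Z) = -Z**2/5 (E(Z) = -Z*Z/5 = -Z**2/5)
E(7)*82 = -1/5*7**2*82 = -1/5*49*82 = -49/5*82 = -4018/5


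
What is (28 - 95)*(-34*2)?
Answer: 4556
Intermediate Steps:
(28 - 95)*(-34*2) = -67*(-68) = 4556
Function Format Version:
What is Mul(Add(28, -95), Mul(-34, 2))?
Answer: 4556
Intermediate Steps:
Mul(Add(28, -95), Mul(-34, 2)) = Mul(-67, -68) = 4556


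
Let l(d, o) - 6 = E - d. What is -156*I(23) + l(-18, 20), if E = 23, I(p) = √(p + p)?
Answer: 47 - 156*√46 ≈ -1011.0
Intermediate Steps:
I(p) = √2*√p (I(p) = √(2*p) = √2*√p)
l(d, o) = 29 - d (l(d, o) = 6 + (23 - d) = 29 - d)
-156*I(23) + l(-18, 20) = -156*√2*√23 + (29 - 1*(-18)) = -156*√46 + (29 + 18) = -156*√46 + 47 = 47 - 156*√46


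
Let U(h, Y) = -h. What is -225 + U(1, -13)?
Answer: -226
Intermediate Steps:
-225 + U(1, -13) = -225 - 1*1 = -225 - 1 = -226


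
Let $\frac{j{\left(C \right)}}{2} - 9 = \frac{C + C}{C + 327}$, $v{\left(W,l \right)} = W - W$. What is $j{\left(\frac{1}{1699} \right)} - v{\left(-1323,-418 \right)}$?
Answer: $\frac{5000168}{277787} \approx 18.0$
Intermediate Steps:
$v{\left(W,l \right)} = 0$
$j{\left(C \right)} = 18 + \frac{4 C}{327 + C}$ ($j{\left(C \right)} = 18 + 2 \frac{C + C}{C + 327} = 18 + 2 \frac{2 C}{327 + C} = 18 + \frac{4 C}{327 + C}$)
$j{\left(\frac{1}{1699} \right)} - v{\left(-1323,-418 \right)} = \frac{2 \left(2943 + \frac{11}{1699}\right)}{327 + \frac{1}{1699}} - 0 = \frac{2 \left(2943 + 11 \cdot \frac{1}{1699}\right)}{327 + \frac{1}{1699}} + 0 = \frac{2 \left(2943 + \frac{11}{1699}\right)}{\frac{555574}{1699}} + 0 = 2 \cdot \frac{1699}{555574} \cdot \frac{5000168}{1699} + 0 = \frac{5000168}{277787} + 0 = \frac{5000168}{277787}$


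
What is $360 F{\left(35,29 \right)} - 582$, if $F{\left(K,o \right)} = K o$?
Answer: $364818$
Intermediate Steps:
$360 F{\left(35,29 \right)} - 582 = 360 \cdot 35 \cdot 29 - 582 = 360 \cdot 1015 - 582 = 365400 - 582 = 364818$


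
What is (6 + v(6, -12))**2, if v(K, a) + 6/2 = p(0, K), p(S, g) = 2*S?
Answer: 9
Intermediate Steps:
v(K, a) = -3 (v(K, a) = -3 + 2*0 = -3 + 0 = -3)
(6 + v(6, -12))**2 = (6 - 3)**2 = 3**2 = 9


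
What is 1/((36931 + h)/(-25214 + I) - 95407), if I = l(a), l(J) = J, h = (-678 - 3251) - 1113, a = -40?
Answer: -25254/2409440267 ≈ -1.0481e-5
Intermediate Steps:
h = -5042 (h = -3929 - 1113 = -5042)
I = -40
1/((36931 + h)/(-25214 + I) - 95407) = 1/((36931 - 5042)/(-25214 - 40) - 95407) = 1/(31889/(-25254) - 95407) = 1/(31889*(-1/25254) - 95407) = 1/(-31889/25254 - 95407) = 1/(-2409440267/25254) = -25254/2409440267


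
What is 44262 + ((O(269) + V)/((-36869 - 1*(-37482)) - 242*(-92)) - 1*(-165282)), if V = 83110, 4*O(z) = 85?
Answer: 19175284877/91508 ≈ 2.0955e+5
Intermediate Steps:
O(z) = 85/4 (O(z) = (¼)*85 = 85/4)
44262 + ((O(269) + V)/((-36869 - 1*(-37482)) - 242*(-92)) - 1*(-165282)) = 44262 + ((85/4 + 83110)/((-36869 - 1*(-37482)) - 242*(-92)) - 1*(-165282)) = 44262 + (332525/(4*((-36869 + 37482) + 22264)) + 165282) = 44262 + (332525/(4*(613 + 22264)) + 165282) = 44262 + ((332525/4)/22877 + 165282) = 44262 + ((332525/4)*(1/22877) + 165282) = 44262 + (332525/91508 + 165282) = 44262 + 15124957781/91508 = 19175284877/91508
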